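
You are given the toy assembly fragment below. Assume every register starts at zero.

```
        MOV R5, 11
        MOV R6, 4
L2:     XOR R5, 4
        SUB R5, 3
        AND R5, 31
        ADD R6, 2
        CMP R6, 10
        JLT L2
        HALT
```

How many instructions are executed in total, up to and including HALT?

21

MOV R5, 11 → R5=11
MOV R6, 4 → R6=4
XOR R5, 4 → R5=11^4=15
SUB R5, 3 → R5=15-3=12
AND R5, 31 → R5=12&31=12
ADD R6, 2 → R6=4+2=6
CMP R6, 10  (cmp 6,10)
JLT L2: taken
XOR R5, 4 → R5=12^4=8
SUB R5, 3 → R5=8-3=5
AND R5, 31 → R5=5&31=5
ADD R6, 2 → R6=6+2=8
CMP R6, 10  (cmp 8,10)
JLT L2: taken
XOR R5, 4 → R5=5^4=1
SUB R5, 3 → R5=1-3=-2
AND R5, 31 → R5=(-2)&31=30
ADD R6, 2 → R6=8+2=10
CMP R6, 10  (cmp 10,10)
JLT L2: not taken
halt.
Total executed instructions: 21.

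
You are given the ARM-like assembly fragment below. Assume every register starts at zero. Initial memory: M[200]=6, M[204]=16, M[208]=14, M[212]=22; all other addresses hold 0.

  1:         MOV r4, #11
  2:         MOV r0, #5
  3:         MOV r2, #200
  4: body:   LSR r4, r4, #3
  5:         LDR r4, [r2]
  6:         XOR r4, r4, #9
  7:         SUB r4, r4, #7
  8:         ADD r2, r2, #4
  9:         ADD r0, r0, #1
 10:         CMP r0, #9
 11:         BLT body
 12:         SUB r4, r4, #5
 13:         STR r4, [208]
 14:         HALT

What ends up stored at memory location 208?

MOV r4, #11 → r4=11
MOV r0, #5 → r0=5
MOV r2, #200 → r2=200
LSR r4, r4, #3 → r4=11>>3=1
LDR r4, [r2] → r4=M[200]=6
XOR r4, r4, #9 → r4=6^9=15
SUB r4, r4, #7 → r4=15-7=8
ADD r2, r2, #4 → r2=200+4=204
ADD r0, r0, #1 → r0=5+1=6
CMP r0, #9  (cmp 6,9)
BLT body: taken
LSR r4, r4, #3 → r4=8>>3=1
LDR r4, [r2] → r4=M[204]=16
XOR r4, r4, #9 → r4=16^9=25
SUB r4, r4, #7 → r4=25-7=18
ADD r2, r2, #4 → r2=204+4=208
ADD r0, r0, #1 → r0=6+1=7
CMP r0, #9  (cmp 7,9)
BLT body: taken
LSR r4, r4, #3 → r4=18>>3=2
LDR r4, [r2] → r4=M[208]=14
XOR r4, r4, #9 → r4=14^9=7
SUB r4, r4, #7 → r4=7-7=0
ADD r2, r2, #4 → r2=208+4=212
ADD r0, r0, #1 → r0=7+1=8
CMP r0, #9  (cmp 8,9)
BLT body: taken
LSR r4, r4, #3 → r4=0>>3=0
LDR r4, [r2] → r4=M[212]=22
XOR r4, r4, #9 → r4=22^9=31
SUB r4, r4, #7 → r4=31-7=24
ADD r2, r2, #4 → r2=212+4=216
ADD r0, r0, #1 → r0=8+1=9
CMP r0, #9  (cmp 9,9)
BLT body: not taken
SUB r4, r4, #5 → r4=24-5=19
STR r4, [208] → M[208]=19
halt.

19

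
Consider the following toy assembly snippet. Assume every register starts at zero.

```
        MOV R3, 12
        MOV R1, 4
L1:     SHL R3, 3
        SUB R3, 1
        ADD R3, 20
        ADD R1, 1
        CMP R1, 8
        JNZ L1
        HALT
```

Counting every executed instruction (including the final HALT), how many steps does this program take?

27

R3=12
R1=4
R3=12<<3=96
R3=96-1=95
R3=95+20=115
R1=4+1=5
CMP R1, 8  (cmp 5,8)
JNZ L1: taken
R3=115<<3=920
R3=920-1=919
R3=919+20=939
R1=5+1=6
CMP R1, 8  (cmp 6,8)
JNZ L1: taken
R3=939<<3=7512
R3=7512-1=7511
R3=7511+20=7531
R1=6+1=7
CMP R1, 8  (cmp 7,8)
JNZ L1: taken
R3=7531<<3=60248
R3=60248-1=60247
R3=60247+20=60267
R1=7+1=8
CMP R1, 8  (cmp 8,8)
JNZ L1: not taken
halt.
Total executed instructions: 27.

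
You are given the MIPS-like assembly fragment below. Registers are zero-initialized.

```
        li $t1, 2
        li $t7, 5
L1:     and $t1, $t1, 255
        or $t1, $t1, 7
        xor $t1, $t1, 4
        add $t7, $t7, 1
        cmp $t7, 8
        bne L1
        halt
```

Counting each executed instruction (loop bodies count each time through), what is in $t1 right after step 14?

after li $t1, 2: $t1=2
after li $t7, 5: $t7=5
after and $t1, $t1, 255: $t1=2&255=2
after or $t1, $t1, 7: $t1=2|7=7
after xor $t1, $t1, 4: $t1=7^4=3
after add $t7, $t7, 1: $t7=5+1=6
cmp $t7, 8  (cmp 6,8)
bne L1: taken
after and $t1, $t1, 255: $t1=3&255=3
after or $t1, $t1, 7: $t1=3|7=7
after xor $t1, $t1, 4: $t1=7^4=3
after add $t7, $t7, 1: $t7=6+1=7
cmp $t7, 8  (cmp 7,8)
bne L1: taken
After step 14: $t1 = 3.

3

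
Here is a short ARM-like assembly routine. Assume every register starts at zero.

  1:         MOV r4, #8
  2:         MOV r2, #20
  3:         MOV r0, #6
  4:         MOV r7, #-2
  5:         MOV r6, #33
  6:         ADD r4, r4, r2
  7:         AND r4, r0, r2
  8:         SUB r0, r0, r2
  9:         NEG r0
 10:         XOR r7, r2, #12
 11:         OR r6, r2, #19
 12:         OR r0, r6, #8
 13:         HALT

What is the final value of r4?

4

after MOV r4, #8: r4=8
after MOV r2, #20: r2=20
after MOV r0, #6: r0=6
after MOV r7, #-2: r7=-2
after MOV r6, #33: r6=33
after ADD r4, r4, r2: r4=8+20=28
after AND r4, r0, r2: r4=6&20=4
after SUB r0, r0, r2: r0=6-20=-14
after NEG r0: r0=-(-14)=14
after XOR r7, r2, #12: r7=20^12=24
after OR r6, r2, #19: r6=20|19=23
after OR r0, r6, #8: r0=23|8=31
halt.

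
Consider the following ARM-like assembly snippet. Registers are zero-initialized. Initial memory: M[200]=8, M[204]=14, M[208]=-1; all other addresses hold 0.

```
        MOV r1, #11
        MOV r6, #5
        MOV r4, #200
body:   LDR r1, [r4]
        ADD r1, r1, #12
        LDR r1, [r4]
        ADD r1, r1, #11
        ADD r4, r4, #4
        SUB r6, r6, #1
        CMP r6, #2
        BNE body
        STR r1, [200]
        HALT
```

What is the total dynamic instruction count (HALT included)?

MOV r1, #11 → r1=11
MOV r6, #5 → r6=5
MOV r4, #200 → r4=200
LDR r1, [r4] → r1=M[200]=8
ADD r1, r1, #12 → r1=8+12=20
LDR r1, [r4] → r1=M[200]=8
ADD r1, r1, #11 → r1=8+11=19
ADD r4, r4, #4 → r4=200+4=204
SUB r6, r6, #1 → r6=5-1=4
CMP r6, #2  (cmp 4,2)
BNE body: taken
LDR r1, [r4] → r1=M[204]=14
ADD r1, r1, #12 → r1=14+12=26
LDR r1, [r4] → r1=M[204]=14
ADD r1, r1, #11 → r1=14+11=25
ADD r4, r4, #4 → r4=204+4=208
SUB r6, r6, #1 → r6=4-1=3
CMP r6, #2  (cmp 3,2)
BNE body: taken
LDR r1, [r4] → r1=M[208]=-1
ADD r1, r1, #12 → r1=(-1)+12=11
LDR r1, [r4] → r1=M[208]=-1
ADD r1, r1, #11 → r1=(-1)+11=10
ADD r4, r4, #4 → r4=208+4=212
SUB r6, r6, #1 → r6=3-1=2
CMP r6, #2  (cmp 2,2)
BNE body: not taken
STR r1, [200] → M[200]=10
halt.
Total executed instructions: 29.

29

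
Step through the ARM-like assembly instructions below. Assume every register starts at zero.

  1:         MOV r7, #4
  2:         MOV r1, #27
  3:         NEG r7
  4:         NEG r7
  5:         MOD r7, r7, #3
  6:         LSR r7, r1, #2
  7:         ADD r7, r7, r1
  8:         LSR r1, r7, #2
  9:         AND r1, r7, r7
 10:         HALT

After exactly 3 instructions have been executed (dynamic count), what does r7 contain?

-4

MOV r7, #4 → r7=4
MOV r1, #27 → r1=27
NEG r7 → r7=-(4)=-4
After step 3: r7 = -4.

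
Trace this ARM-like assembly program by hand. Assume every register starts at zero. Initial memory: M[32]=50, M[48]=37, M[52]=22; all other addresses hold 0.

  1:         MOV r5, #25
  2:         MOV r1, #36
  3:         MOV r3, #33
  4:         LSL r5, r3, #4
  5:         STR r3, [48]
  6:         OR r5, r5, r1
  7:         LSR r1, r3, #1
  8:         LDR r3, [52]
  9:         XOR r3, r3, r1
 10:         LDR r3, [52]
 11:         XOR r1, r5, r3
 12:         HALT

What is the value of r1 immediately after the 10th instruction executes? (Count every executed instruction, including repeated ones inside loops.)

16

MOV r5, #25 → r5=25
MOV r1, #36 → r1=36
MOV r3, #33 → r3=33
LSL r5, r3, #4 → r5=33<<4=528
STR r3, [48] → M[48]=33
OR r5, r5, r1 → r5=528|36=564
LSR r1, r3, #1 → r1=33>>1=16
LDR r3, [52] → r3=M[52]=22
XOR r3, r3, r1 → r3=22^16=6
LDR r3, [52] → r3=M[52]=22
After step 10: r1 = 16.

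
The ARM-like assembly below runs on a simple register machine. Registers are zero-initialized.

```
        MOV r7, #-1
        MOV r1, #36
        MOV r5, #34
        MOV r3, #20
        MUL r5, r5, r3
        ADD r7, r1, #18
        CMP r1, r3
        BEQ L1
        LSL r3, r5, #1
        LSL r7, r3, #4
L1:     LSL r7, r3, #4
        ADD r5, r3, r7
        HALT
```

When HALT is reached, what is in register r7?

r7=-1
r1=36
r5=34
r3=20
r5=34*20=680
r7=36+18=54
CMP r1, r3  (cmp 36,20)
BEQ L1: not taken
r3=680<<1=1360
r7=1360<<4=21760
r7=1360<<4=21760
r5=1360+21760=23120
halt.

21760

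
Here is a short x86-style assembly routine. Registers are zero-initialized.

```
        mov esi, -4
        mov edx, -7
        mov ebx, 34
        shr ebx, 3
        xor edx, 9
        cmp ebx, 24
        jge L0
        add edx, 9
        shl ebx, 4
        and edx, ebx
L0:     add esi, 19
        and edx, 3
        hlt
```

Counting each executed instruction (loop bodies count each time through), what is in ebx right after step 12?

64

esi=-4
edx=-7
ebx=34
ebx=34>>3=4
edx=(-7)^9=-16
cmp ebx, 24  (cmp 4,24)
jge L0: not taken
edx=(-16)+9=-7
ebx=4<<4=64
edx=(-7)&64=64
esi=(-4)+19=15
edx=64&3=0
After step 12: ebx = 64.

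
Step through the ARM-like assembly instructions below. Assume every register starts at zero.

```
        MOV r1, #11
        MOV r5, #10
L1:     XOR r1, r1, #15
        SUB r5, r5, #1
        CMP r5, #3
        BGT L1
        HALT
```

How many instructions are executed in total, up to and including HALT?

31

after MOV r1, #11: r1=11
after MOV r5, #10: r5=10
after XOR r1, r1, #15: r1=11^15=4
after SUB r5, r5, #1: r5=10-1=9
CMP r5, #3  (cmp 9,3)
BGT L1: taken
after XOR r1, r1, #15: r1=4^15=11
after SUB r5, r5, #1: r5=9-1=8
CMP r5, #3  (cmp 8,3)
BGT L1: taken
after XOR r1, r1, #15: r1=11^15=4
after SUB r5, r5, #1: r5=8-1=7
CMP r5, #3  (cmp 7,3)
BGT L1: taken
after XOR r1, r1, #15: r1=4^15=11
after SUB r5, r5, #1: r5=7-1=6
CMP r5, #3  (cmp 6,3)
BGT L1: taken
after XOR r1, r1, #15: r1=11^15=4
after SUB r5, r5, #1: r5=6-1=5
CMP r5, #3  (cmp 5,3)
BGT L1: taken
after XOR r1, r1, #15: r1=4^15=11
after SUB r5, r5, #1: r5=5-1=4
CMP r5, #3  (cmp 4,3)
BGT L1: taken
after XOR r1, r1, #15: r1=11^15=4
after SUB r5, r5, #1: r5=4-1=3
CMP r5, #3  (cmp 3,3)
BGT L1: not taken
halt.
Total executed instructions: 31.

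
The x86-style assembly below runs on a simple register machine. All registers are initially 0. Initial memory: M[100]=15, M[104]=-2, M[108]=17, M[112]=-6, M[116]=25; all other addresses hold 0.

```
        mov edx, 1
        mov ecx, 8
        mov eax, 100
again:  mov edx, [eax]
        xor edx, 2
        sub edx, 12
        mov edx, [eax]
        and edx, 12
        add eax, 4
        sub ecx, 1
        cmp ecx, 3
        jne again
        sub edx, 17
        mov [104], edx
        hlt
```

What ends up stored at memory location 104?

-9

mov edx, 1 → edx=1
mov ecx, 8 → ecx=8
mov eax, 100 → eax=100
mov edx, [eax] → edx=M[100]=15
xor edx, 2 → edx=15^2=13
sub edx, 12 → edx=13-12=1
mov edx, [eax] → edx=M[100]=15
and edx, 12 → edx=15&12=12
add eax, 4 → eax=100+4=104
sub ecx, 1 → ecx=8-1=7
cmp ecx, 3  (cmp 7,3)
jne again: taken
mov edx, [eax] → edx=M[104]=-2
xor edx, 2 → edx=(-2)^2=-4
sub edx, 12 → edx=(-4)-12=-16
mov edx, [eax] → edx=M[104]=-2
and edx, 12 → edx=(-2)&12=12
add eax, 4 → eax=104+4=108
sub ecx, 1 → ecx=7-1=6
cmp ecx, 3  (cmp 6,3)
jne again: taken
mov edx, [eax] → edx=M[108]=17
xor edx, 2 → edx=17^2=19
sub edx, 12 → edx=19-12=7
mov edx, [eax] → edx=M[108]=17
and edx, 12 → edx=17&12=0
add eax, 4 → eax=108+4=112
sub ecx, 1 → ecx=6-1=5
cmp ecx, 3  (cmp 5,3)
jne again: taken
mov edx, [eax] → edx=M[112]=-6
xor edx, 2 → edx=(-6)^2=-8
sub edx, 12 → edx=(-8)-12=-20
mov edx, [eax] → edx=M[112]=-6
and edx, 12 → edx=(-6)&12=8
add eax, 4 → eax=112+4=116
sub ecx, 1 → ecx=5-1=4
cmp ecx, 3  (cmp 4,3)
jne again: taken
mov edx, [eax] → edx=M[116]=25
xor edx, 2 → edx=25^2=27
sub edx, 12 → edx=27-12=15
mov edx, [eax] → edx=M[116]=25
and edx, 12 → edx=25&12=8
add eax, 4 → eax=116+4=120
sub ecx, 1 → ecx=4-1=3
cmp ecx, 3  (cmp 3,3)
jne again: not taken
sub edx, 17 → edx=8-17=-9
mov [104], edx → M[104]=-9
halt.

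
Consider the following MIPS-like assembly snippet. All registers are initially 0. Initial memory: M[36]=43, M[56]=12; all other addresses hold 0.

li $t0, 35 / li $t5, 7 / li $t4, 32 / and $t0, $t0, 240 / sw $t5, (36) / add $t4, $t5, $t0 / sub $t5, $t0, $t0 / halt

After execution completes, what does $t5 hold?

0

li $t0, 35 → $t0=35
li $t5, 7 → $t5=7
li $t4, 32 → $t4=32
and $t0, $t0, 240 → $t0=35&240=32
sw $t5, (36) → M[36]=7
add $t4, $t5, $t0 → $t4=7+32=39
sub $t5, $t0, $t0 → $t5=32-32=0
halt.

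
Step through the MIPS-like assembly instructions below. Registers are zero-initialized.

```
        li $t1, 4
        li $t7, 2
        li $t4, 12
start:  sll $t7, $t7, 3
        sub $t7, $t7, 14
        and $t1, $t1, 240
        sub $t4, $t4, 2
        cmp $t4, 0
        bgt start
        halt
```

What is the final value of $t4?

li $t1, 4 → $t1=4
li $t7, 2 → $t7=2
li $t4, 12 → $t4=12
sll $t7, $t7, 3 → $t7=2<<3=16
sub $t7, $t7, 14 → $t7=16-14=2
and $t1, $t1, 240 → $t1=4&240=0
sub $t4, $t4, 2 → $t4=12-2=10
cmp $t4, 0  (cmp 10,0)
bgt start: taken
sll $t7, $t7, 3 → $t7=2<<3=16
sub $t7, $t7, 14 → $t7=16-14=2
and $t1, $t1, 240 → $t1=0&240=0
sub $t4, $t4, 2 → $t4=10-2=8
cmp $t4, 0  (cmp 8,0)
bgt start: taken
sll $t7, $t7, 3 → $t7=2<<3=16
sub $t7, $t7, 14 → $t7=16-14=2
and $t1, $t1, 240 → $t1=0&240=0
sub $t4, $t4, 2 → $t4=8-2=6
cmp $t4, 0  (cmp 6,0)
bgt start: taken
sll $t7, $t7, 3 → $t7=2<<3=16
sub $t7, $t7, 14 → $t7=16-14=2
and $t1, $t1, 240 → $t1=0&240=0
sub $t4, $t4, 2 → $t4=6-2=4
cmp $t4, 0  (cmp 4,0)
bgt start: taken
sll $t7, $t7, 3 → $t7=2<<3=16
sub $t7, $t7, 14 → $t7=16-14=2
and $t1, $t1, 240 → $t1=0&240=0
sub $t4, $t4, 2 → $t4=4-2=2
cmp $t4, 0  (cmp 2,0)
bgt start: taken
sll $t7, $t7, 3 → $t7=2<<3=16
sub $t7, $t7, 14 → $t7=16-14=2
and $t1, $t1, 240 → $t1=0&240=0
sub $t4, $t4, 2 → $t4=2-2=0
cmp $t4, 0  (cmp 0,0)
bgt start: not taken
halt.

0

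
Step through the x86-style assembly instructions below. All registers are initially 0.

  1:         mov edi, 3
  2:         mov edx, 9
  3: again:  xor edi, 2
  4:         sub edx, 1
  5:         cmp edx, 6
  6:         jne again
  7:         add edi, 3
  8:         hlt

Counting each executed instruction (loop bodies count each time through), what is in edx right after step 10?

7

edi=3
edx=9
edi=3^2=1
edx=9-1=8
cmp edx, 6  (cmp 8,6)
jne again: taken
edi=1^2=3
edx=8-1=7
cmp edx, 6  (cmp 7,6)
jne again: taken
After step 10: edx = 7.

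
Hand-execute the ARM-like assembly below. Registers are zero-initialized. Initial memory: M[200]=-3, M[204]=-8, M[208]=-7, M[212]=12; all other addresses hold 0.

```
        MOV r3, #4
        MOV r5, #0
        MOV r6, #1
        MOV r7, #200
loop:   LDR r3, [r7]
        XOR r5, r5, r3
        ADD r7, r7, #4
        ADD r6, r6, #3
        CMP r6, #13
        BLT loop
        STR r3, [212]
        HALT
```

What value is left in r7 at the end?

216

MOV r3, #4 → r3=4
MOV r5, #0 → r5=0
MOV r6, #1 → r6=1
MOV r7, #200 → r7=200
LDR r3, [r7] → r3=M[200]=-3
XOR r5, r5, r3 → r5=0^(-3)=-3
ADD r7, r7, #4 → r7=200+4=204
ADD r6, r6, #3 → r6=1+3=4
CMP r6, #13  (cmp 4,13)
BLT loop: taken
LDR r3, [r7] → r3=M[204]=-8
XOR r5, r5, r3 → r5=(-3)^(-8)=5
ADD r7, r7, #4 → r7=204+4=208
ADD r6, r6, #3 → r6=4+3=7
CMP r6, #13  (cmp 7,13)
BLT loop: taken
LDR r3, [r7] → r3=M[208]=-7
XOR r5, r5, r3 → r5=5^(-7)=-4
ADD r7, r7, #4 → r7=208+4=212
ADD r6, r6, #3 → r6=7+3=10
CMP r6, #13  (cmp 10,13)
BLT loop: taken
LDR r3, [r7] → r3=M[212]=12
XOR r5, r5, r3 → r5=(-4)^12=-16
ADD r7, r7, #4 → r7=212+4=216
ADD r6, r6, #3 → r6=10+3=13
CMP r6, #13  (cmp 13,13)
BLT loop: not taken
STR r3, [212] → M[212]=12
halt.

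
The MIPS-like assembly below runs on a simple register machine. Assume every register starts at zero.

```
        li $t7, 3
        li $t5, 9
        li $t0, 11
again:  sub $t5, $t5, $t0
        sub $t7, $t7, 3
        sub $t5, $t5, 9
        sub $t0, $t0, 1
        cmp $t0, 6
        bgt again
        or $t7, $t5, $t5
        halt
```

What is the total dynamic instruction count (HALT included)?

35

after li $t7, 3: $t7=3
after li $t5, 9: $t5=9
after li $t0, 11: $t0=11
after sub $t5, $t5, $t0: $t5=9-11=-2
after sub $t7, $t7, 3: $t7=3-3=0
after sub $t5, $t5, 9: $t5=(-2)-9=-11
after sub $t0, $t0, 1: $t0=11-1=10
cmp $t0, 6  (cmp 10,6)
bgt again: taken
after sub $t5, $t5, $t0: $t5=(-11)-10=-21
after sub $t7, $t7, 3: $t7=0-3=-3
after sub $t5, $t5, 9: $t5=(-21)-9=-30
after sub $t0, $t0, 1: $t0=10-1=9
cmp $t0, 6  (cmp 9,6)
bgt again: taken
after sub $t5, $t5, $t0: $t5=(-30)-9=-39
after sub $t7, $t7, 3: $t7=(-3)-3=-6
after sub $t5, $t5, 9: $t5=(-39)-9=-48
after sub $t0, $t0, 1: $t0=9-1=8
cmp $t0, 6  (cmp 8,6)
bgt again: taken
after sub $t5, $t5, $t0: $t5=(-48)-8=-56
after sub $t7, $t7, 3: $t7=(-6)-3=-9
after sub $t5, $t5, 9: $t5=(-56)-9=-65
after sub $t0, $t0, 1: $t0=8-1=7
cmp $t0, 6  (cmp 7,6)
bgt again: taken
after sub $t5, $t5, $t0: $t5=(-65)-7=-72
after sub $t7, $t7, 3: $t7=(-9)-3=-12
after sub $t5, $t5, 9: $t5=(-72)-9=-81
after sub $t0, $t0, 1: $t0=7-1=6
cmp $t0, 6  (cmp 6,6)
bgt again: not taken
after or $t7, $t5, $t5: $t7=(-81)|(-81)=-81
halt.
Total executed instructions: 35.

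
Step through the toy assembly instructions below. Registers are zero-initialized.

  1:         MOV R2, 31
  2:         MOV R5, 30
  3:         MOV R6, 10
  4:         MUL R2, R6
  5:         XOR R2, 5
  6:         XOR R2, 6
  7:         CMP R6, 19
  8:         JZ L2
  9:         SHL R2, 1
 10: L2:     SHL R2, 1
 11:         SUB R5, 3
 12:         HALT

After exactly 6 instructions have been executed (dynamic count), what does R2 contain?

R2=31
R5=30
R6=10
R2=31*10=310
R2=310^5=307
R2=307^6=309
After step 6: R2 = 309.

309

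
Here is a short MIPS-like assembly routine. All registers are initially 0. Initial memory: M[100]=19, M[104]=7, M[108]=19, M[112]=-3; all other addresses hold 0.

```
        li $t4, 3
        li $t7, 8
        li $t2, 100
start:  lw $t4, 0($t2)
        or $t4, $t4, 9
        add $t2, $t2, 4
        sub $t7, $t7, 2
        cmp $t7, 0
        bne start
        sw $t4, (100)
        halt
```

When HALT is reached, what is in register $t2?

116

li $t4, 3 → $t4=3
li $t7, 8 → $t7=8
li $t2, 100 → $t2=100
lw $t4, 0($t2) → $t4=M[100]=19
or $t4, $t4, 9 → $t4=19|9=27
add $t2, $t2, 4 → $t2=100+4=104
sub $t7, $t7, 2 → $t7=8-2=6
cmp $t7, 0  (cmp 6,0)
bne start: taken
lw $t4, 0($t2) → $t4=M[104]=7
or $t4, $t4, 9 → $t4=7|9=15
add $t2, $t2, 4 → $t2=104+4=108
sub $t7, $t7, 2 → $t7=6-2=4
cmp $t7, 0  (cmp 4,0)
bne start: taken
lw $t4, 0($t2) → $t4=M[108]=19
or $t4, $t4, 9 → $t4=19|9=27
add $t2, $t2, 4 → $t2=108+4=112
sub $t7, $t7, 2 → $t7=4-2=2
cmp $t7, 0  (cmp 2,0)
bne start: taken
lw $t4, 0($t2) → $t4=M[112]=-3
or $t4, $t4, 9 → $t4=(-3)|9=-3
add $t2, $t2, 4 → $t2=112+4=116
sub $t7, $t7, 2 → $t7=2-2=0
cmp $t7, 0  (cmp 0,0)
bne start: not taken
sw $t4, (100) → M[100]=-3
halt.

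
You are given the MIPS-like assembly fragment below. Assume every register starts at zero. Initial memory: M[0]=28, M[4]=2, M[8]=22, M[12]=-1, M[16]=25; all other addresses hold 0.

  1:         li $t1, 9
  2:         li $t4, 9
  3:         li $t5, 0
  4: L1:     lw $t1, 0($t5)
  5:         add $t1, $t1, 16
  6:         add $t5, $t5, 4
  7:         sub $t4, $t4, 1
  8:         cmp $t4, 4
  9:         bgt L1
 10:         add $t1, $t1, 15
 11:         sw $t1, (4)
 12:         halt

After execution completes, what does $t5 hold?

li $t1, 9 → $t1=9
li $t4, 9 → $t4=9
li $t5, 0 → $t5=0
lw $t1, 0($t5) → $t1=M[0]=28
add $t1, $t1, 16 → $t1=28+16=44
add $t5, $t5, 4 → $t5=0+4=4
sub $t4, $t4, 1 → $t4=9-1=8
cmp $t4, 4  (cmp 8,4)
bgt L1: taken
lw $t1, 0($t5) → $t1=M[4]=2
add $t1, $t1, 16 → $t1=2+16=18
add $t5, $t5, 4 → $t5=4+4=8
sub $t4, $t4, 1 → $t4=8-1=7
cmp $t4, 4  (cmp 7,4)
bgt L1: taken
lw $t1, 0($t5) → $t1=M[8]=22
add $t1, $t1, 16 → $t1=22+16=38
add $t5, $t5, 4 → $t5=8+4=12
sub $t4, $t4, 1 → $t4=7-1=6
cmp $t4, 4  (cmp 6,4)
bgt L1: taken
lw $t1, 0($t5) → $t1=M[12]=-1
add $t1, $t1, 16 → $t1=(-1)+16=15
add $t5, $t5, 4 → $t5=12+4=16
sub $t4, $t4, 1 → $t4=6-1=5
cmp $t4, 4  (cmp 5,4)
bgt L1: taken
lw $t1, 0($t5) → $t1=M[16]=25
add $t1, $t1, 16 → $t1=25+16=41
add $t5, $t5, 4 → $t5=16+4=20
sub $t4, $t4, 1 → $t4=5-1=4
cmp $t4, 4  (cmp 4,4)
bgt L1: not taken
add $t1, $t1, 15 → $t1=41+15=56
sw $t1, (4) → M[4]=56
halt.

20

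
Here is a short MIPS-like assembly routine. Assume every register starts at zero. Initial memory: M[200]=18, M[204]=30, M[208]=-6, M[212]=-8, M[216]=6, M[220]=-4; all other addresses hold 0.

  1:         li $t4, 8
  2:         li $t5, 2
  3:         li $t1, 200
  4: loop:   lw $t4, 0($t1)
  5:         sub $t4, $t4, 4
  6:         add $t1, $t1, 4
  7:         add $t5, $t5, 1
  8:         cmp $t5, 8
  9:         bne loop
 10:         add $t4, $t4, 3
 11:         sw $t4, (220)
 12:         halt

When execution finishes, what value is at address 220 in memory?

-5

$t4=8
$t5=2
$t1=200
$t4=M[200]=18
$t4=18-4=14
$t1=200+4=204
$t5=2+1=3
cmp $t5, 8  (cmp 3,8)
bne loop: taken
$t4=M[204]=30
$t4=30-4=26
$t1=204+4=208
$t5=3+1=4
cmp $t5, 8  (cmp 4,8)
bne loop: taken
$t4=M[208]=-6
$t4=(-6)-4=-10
$t1=208+4=212
$t5=4+1=5
cmp $t5, 8  (cmp 5,8)
bne loop: taken
$t4=M[212]=-8
$t4=(-8)-4=-12
$t1=212+4=216
$t5=5+1=6
cmp $t5, 8  (cmp 6,8)
bne loop: taken
$t4=M[216]=6
$t4=6-4=2
$t1=216+4=220
$t5=6+1=7
cmp $t5, 8  (cmp 7,8)
bne loop: taken
$t4=M[220]=-4
$t4=(-4)-4=-8
$t1=220+4=224
$t5=7+1=8
cmp $t5, 8  (cmp 8,8)
bne loop: not taken
$t4=(-8)+3=-5
sw $t4, (220) → M[220]=-5
halt.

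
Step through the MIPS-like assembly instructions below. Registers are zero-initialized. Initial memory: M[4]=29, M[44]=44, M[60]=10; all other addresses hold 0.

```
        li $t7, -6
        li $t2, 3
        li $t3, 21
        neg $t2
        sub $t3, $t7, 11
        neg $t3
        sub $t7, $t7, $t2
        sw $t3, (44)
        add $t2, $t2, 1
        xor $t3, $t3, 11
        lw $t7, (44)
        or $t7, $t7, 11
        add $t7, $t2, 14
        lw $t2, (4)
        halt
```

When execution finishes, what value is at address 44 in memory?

$t7=-6
$t2=3
$t3=21
$t2=-(3)=-3
$t3=(-6)-11=-17
$t3=-(-17)=17
$t7=(-6)-(-3)=-3
sw $t3, (44) → M[44]=17
$t2=(-3)+1=-2
$t3=17^11=26
$t7=M[44]=17
$t7=17|11=27
$t7=(-2)+14=12
$t2=M[4]=29
halt.

17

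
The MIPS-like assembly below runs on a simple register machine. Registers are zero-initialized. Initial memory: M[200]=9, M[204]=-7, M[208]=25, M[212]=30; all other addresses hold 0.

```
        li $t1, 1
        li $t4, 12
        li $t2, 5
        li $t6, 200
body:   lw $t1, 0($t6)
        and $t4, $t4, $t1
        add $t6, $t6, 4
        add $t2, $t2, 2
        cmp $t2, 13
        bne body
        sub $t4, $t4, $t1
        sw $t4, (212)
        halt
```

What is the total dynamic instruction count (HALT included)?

31

li $t1, 1 → $t1=1
li $t4, 12 → $t4=12
li $t2, 5 → $t2=5
li $t6, 200 → $t6=200
lw $t1, 0($t6) → $t1=M[200]=9
and $t4, $t4, $t1 → $t4=12&9=8
add $t6, $t6, 4 → $t6=200+4=204
add $t2, $t2, 2 → $t2=5+2=7
cmp $t2, 13  (cmp 7,13)
bne body: taken
lw $t1, 0($t6) → $t1=M[204]=-7
and $t4, $t4, $t1 → $t4=8&(-7)=8
add $t6, $t6, 4 → $t6=204+4=208
add $t2, $t2, 2 → $t2=7+2=9
cmp $t2, 13  (cmp 9,13)
bne body: taken
lw $t1, 0($t6) → $t1=M[208]=25
and $t4, $t4, $t1 → $t4=8&25=8
add $t6, $t6, 4 → $t6=208+4=212
add $t2, $t2, 2 → $t2=9+2=11
cmp $t2, 13  (cmp 11,13)
bne body: taken
lw $t1, 0($t6) → $t1=M[212]=30
and $t4, $t4, $t1 → $t4=8&30=8
add $t6, $t6, 4 → $t6=212+4=216
add $t2, $t2, 2 → $t2=11+2=13
cmp $t2, 13  (cmp 13,13)
bne body: not taken
sub $t4, $t4, $t1 → $t4=8-30=-22
sw $t4, (212) → M[212]=-22
halt.
Total executed instructions: 31.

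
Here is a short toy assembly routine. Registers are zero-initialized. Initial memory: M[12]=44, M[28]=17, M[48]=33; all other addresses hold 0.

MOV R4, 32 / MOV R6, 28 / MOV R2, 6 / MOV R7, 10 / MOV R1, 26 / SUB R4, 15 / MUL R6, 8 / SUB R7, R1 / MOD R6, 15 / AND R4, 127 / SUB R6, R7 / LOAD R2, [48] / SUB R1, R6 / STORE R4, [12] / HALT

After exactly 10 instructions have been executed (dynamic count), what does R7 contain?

-16

R4=32
R6=28
R2=6
R7=10
R1=26
R4=32-15=17
R6=28*8=224
R7=10-26=-16
R6=224%15=14
R4=17&127=17
After step 10: R7 = -16.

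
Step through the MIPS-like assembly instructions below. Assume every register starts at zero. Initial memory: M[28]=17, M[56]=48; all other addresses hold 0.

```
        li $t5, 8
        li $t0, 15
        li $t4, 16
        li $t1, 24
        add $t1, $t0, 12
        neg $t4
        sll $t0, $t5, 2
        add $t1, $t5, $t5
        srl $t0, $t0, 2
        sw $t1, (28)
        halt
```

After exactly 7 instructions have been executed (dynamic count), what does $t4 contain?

after li $t5, 8: $t5=8
after li $t0, 15: $t0=15
after li $t4, 16: $t4=16
after li $t1, 24: $t1=24
after add $t1, $t0, 12: $t1=15+12=27
after neg $t4: $t4=-(16)=-16
after sll $t0, $t5, 2: $t0=8<<2=32
After step 7: $t4 = -16.

-16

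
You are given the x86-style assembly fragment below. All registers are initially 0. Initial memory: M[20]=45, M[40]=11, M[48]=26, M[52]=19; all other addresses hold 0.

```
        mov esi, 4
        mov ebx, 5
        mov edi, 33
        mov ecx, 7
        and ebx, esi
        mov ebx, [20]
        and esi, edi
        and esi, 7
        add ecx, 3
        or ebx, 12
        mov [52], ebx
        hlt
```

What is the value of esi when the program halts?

0

esi=4
ebx=5
edi=33
ecx=7
ebx=5&4=4
ebx=M[20]=45
esi=4&33=0
esi=0&7=0
ecx=7+3=10
ebx=45|12=45
mov [52], ebx → M[52]=45
halt.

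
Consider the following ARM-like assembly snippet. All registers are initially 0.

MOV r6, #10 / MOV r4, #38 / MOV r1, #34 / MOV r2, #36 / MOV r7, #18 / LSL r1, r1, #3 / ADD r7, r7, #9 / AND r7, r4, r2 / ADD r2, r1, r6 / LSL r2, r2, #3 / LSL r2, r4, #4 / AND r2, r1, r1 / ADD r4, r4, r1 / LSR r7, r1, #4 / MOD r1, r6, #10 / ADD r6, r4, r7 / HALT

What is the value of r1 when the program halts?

MOV r6, #10 → r6=10
MOV r4, #38 → r4=38
MOV r1, #34 → r1=34
MOV r2, #36 → r2=36
MOV r7, #18 → r7=18
LSL r1, r1, #3 → r1=34<<3=272
ADD r7, r7, #9 → r7=18+9=27
AND r7, r4, r2 → r7=38&36=36
ADD r2, r1, r6 → r2=272+10=282
LSL r2, r2, #3 → r2=282<<3=2256
LSL r2, r4, #4 → r2=38<<4=608
AND r2, r1, r1 → r2=272&272=272
ADD r4, r4, r1 → r4=38+272=310
LSR r7, r1, #4 → r7=272>>4=17
MOD r1, r6, #10 → r1=10%10=0
ADD r6, r4, r7 → r6=310+17=327
halt.

0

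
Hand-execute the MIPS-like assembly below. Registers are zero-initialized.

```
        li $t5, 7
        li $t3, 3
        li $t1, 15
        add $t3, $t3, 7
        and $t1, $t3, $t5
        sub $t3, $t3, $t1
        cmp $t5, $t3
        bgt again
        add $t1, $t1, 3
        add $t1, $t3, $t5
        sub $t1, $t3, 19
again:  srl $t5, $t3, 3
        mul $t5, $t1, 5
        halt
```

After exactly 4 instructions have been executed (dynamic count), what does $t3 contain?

10

$t5=7
$t3=3
$t1=15
$t3=3+7=10
After step 4: $t3 = 10.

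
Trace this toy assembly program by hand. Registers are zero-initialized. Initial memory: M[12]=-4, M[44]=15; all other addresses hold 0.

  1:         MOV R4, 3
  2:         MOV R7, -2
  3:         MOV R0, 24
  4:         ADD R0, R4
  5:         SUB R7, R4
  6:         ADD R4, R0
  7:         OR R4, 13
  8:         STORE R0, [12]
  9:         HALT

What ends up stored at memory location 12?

after MOV R4, 3: R4=3
after MOV R7, -2: R7=-2
after MOV R0, 24: R0=24
after ADD R0, R4: R0=24+3=27
after SUB R7, R4: R7=(-2)-3=-5
after ADD R4, R0: R4=3+27=30
after OR R4, 13: R4=30|13=31
STORE R0, [12] → M[12]=27
halt.

27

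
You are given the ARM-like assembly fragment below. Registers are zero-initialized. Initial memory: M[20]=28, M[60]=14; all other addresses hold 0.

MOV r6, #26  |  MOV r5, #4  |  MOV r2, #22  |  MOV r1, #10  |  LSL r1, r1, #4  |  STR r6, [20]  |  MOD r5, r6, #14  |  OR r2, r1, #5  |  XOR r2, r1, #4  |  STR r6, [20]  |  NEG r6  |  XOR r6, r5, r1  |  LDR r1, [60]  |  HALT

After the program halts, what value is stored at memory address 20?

r6=26
r5=4
r2=22
r1=10
r1=10<<4=160
STR r6, [20] → M[20]=26
r5=26%14=12
r2=160|5=165
r2=160^4=164
STR r6, [20] → M[20]=26
r6=-(26)=-26
r6=12^160=172
r1=M[60]=14
halt.

26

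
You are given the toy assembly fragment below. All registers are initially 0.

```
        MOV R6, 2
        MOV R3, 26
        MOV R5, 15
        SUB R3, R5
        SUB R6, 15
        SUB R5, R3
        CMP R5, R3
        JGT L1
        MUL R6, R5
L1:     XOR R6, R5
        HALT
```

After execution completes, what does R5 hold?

4

MOV R6, 2 → R6=2
MOV R3, 26 → R3=26
MOV R5, 15 → R5=15
SUB R3, R5 → R3=26-15=11
SUB R6, 15 → R6=2-15=-13
SUB R5, R3 → R5=15-11=4
CMP R5, R3  (cmp 4,11)
JGT L1: not taken
MUL R6, R5 → R6=(-13)*4=-52
XOR R6, R5 → R6=(-52)^4=-56
halt.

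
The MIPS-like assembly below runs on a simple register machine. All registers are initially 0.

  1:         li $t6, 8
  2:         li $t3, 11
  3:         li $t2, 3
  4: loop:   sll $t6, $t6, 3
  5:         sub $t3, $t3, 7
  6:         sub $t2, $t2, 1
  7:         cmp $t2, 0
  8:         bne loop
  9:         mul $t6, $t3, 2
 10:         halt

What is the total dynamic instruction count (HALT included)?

li $t6, 8 → $t6=8
li $t3, 11 → $t3=11
li $t2, 3 → $t2=3
sll $t6, $t6, 3 → $t6=8<<3=64
sub $t3, $t3, 7 → $t3=11-7=4
sub $t2, $t2, 1 → $t2=3-1=2
cmp $t2, 0  (cmp 2,0)
bne loop: taken
sll $t6, $t6, 3 → $t6=64<<3=512
sub $t3, $t3, 7 → $t3=4-7=-3
sub $t2, $t2, 1 → $t2=2-1=1
cmp $t2, 0  (cmp 1,0)
bne loop: taken
sll $t6, $t6, 3 → $t6=512<<3=4096
sub $t3, $t3, 7 → $t3=(-3)-7=-10
sub $t2, $t2, 1 → $t2=1-1=0
cmp $t2, 0  (cmp 0,0)
bne loop: not taken
mul $t6, $t3, 2 → $t6=(-10)*2=-20
halt.
Total executed instructions: 20.

20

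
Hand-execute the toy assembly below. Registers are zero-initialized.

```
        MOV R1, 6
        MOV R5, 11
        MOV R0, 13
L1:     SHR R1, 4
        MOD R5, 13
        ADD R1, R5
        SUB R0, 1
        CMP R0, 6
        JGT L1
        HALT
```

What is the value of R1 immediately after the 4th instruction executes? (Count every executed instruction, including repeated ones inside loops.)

0

MOV R1, 6 → R1=6
MOV R5, 11 → R5=11
MOV R0, 13 → R0=13
SHR R1, 4 → R1=6>>4=0
After step 4: R1 = 0.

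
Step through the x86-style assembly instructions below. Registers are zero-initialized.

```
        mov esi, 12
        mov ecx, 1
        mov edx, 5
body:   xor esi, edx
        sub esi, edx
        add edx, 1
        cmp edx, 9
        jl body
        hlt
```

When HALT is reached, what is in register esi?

-12

mov esi, 12 → esi=12
mov ecx, 1 → ecx=1
mov edx, 5 → edx=5
xor esi, edx → esi=12^5=9
sub esi, edx → esi=9-5=4
add edx, 1 → edx=5+1=6
cmp edx, 9  (cmp 6,9)
jl body: taken
xor esi, edx → esi=4^6=2
sub esi, edx → esi=2-6=-4
add edx, 1 → edx=6+1=7
cmp edx, 9  (cmp 7,9)
jl body: taken
xor esi, edx → esi=(-4)^7=-5
sub esi, edx → esi=(-5)-7=-12
add edx, 1 → edx=7+1=8
cmp edx, 9  (cmp 8,9)
jl body: taken
xor esi, edx → esi=(-12)^8=-4
sub esi, edx → esi=(-4)-8=-12
add edx, 1 → edx=8+1=9
cmp edx, 9  (cmp 9,9)
jl body: not taken
halt.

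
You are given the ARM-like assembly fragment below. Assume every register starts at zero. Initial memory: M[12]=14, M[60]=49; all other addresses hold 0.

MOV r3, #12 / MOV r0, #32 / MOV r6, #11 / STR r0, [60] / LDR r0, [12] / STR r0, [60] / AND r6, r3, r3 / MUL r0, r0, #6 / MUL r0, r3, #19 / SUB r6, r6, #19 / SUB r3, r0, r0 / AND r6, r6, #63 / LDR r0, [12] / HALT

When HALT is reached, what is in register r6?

r3=12
r0=32
r6=11
STR r0, [60] → M[60]=32
r0=M[12]=14
STR r0, [60] → M[60]=14
r6=12&12=12
r0=14*6=84
r0=12*19=228
r6=12-19=-7
r3=228-228=0
r6=(-7)&63=57
r0=M[12]=14
halt.

57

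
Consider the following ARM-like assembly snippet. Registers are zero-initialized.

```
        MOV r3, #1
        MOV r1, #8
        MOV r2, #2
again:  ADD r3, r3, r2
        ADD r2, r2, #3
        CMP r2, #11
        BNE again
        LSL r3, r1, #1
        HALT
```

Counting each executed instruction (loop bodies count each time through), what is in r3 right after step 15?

16

r3=1
r1=8
r2=2
r3=1+2=3
r2=2+3=5
CMP r2, #11  (cmp 5,11)
BNE again: taken
r3=3+5=8
r2=5+3=8
CMP r2, #11  (cmp 8,11)
BNE again: taken
r3=8+8=16
r2=8+3=11
CMP r2, #11  (cmp 11,11)
BNE again: not taken
After step 15: r3 = 16.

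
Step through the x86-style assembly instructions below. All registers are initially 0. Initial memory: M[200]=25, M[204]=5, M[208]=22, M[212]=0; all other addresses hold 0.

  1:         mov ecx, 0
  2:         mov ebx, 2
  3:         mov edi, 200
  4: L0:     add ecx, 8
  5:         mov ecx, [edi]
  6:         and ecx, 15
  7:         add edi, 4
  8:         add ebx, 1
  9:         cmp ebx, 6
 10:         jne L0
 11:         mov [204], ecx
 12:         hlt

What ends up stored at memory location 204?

ecx=0
ebx=2
edi=200
ecx=0+8=8
ecx=M[200]=25
ecx=25&15=9
edi=200+4=204
ebx=2+1=3
cmp ebx, 6  (cmp 3,6)
jne L0: taken
ecx=9+8=17
ecx=M[204]=5
ecx=5&15=5
edi=204+4=208
ebx=3+1=4
cmp ebx, 6  (cmp 4,6)
jne L0: taken
ecx=5+8=13
ecx=M[208]=22
ecx=22&15=6
edi=208+4=212
ebx=4+1=5
cmp ebx, 6  (cmp 5,6)
jne L0: taken
ecx=6+8=14
ecx=M[212]=0
ecx=0&15=0
edi=212+4=216
ebx=5+1=6
cmp ebx, 6  (cmp 6,6)
jne L0: not taken
mov [204], ecx → M[204]=0
halt.

0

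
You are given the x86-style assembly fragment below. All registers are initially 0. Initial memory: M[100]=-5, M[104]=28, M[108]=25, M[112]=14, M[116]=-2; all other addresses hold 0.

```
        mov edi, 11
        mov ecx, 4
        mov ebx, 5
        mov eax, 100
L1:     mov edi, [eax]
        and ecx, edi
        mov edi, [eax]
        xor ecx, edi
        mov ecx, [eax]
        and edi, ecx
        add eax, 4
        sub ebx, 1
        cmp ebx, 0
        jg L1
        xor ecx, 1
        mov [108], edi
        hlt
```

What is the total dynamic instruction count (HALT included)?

57

edi=11
ecx=4
ebx=5
eax=100
edi=M[100]=-5
ecx=4&(-5)=0
edi=M[100]=-5
ecx=0^(-5)=-5
ecx=M[100]=-5
edi=(-5)&(-5)=-5
eax=100+4=104
ebx=5-1=4
cmp ebx, 0  (cmp 4,0)
jg L1: taken
edi=M[104]=28
ecx=(-5)&28=24
edi=M[104]=28
ecx=24^28=4
ecx=M[104]=28
edi=28&28=28
eax=104+4=108
ebx=4-1=3
cmp ebx, 0  (cmp 3,0)
jg L1: taken
edi=M[108]=25
ecx=28&25=24
edi=M[108]=25
ecx=24^25=1
ecx=M[108]=25
edi=25&25=25
eax=108+4=112
ebx=3-1=2
cmp ebx, 0  (cmp 2,0)
jg L1: taken
edi=M[112]=14
ecx=25&14=8
edi=M[112]=14
ecx=8^14=6
ecx=M[112]=14
edi=14&14=14
eax=112+4=116
ebx=2-1=1
cmp ebx, 0  (cmp 1,0)
jg L1: taken
edi=M[116]=-2
ecx=14&(-2)=14
edi=M[116]=-2
ecx=14^(-2)=-16
ecx=M[116]=-2
edi=(-2)&(-2)=-2
eax=116+4=120
ebx=1-1=0
cmp ebx, 0  (cmp 0,0)
jg L1: not taken
ecx=(-2)^1=-1
mov [108], edi → M[108]=-2
halt.
Total executed instructions: 57.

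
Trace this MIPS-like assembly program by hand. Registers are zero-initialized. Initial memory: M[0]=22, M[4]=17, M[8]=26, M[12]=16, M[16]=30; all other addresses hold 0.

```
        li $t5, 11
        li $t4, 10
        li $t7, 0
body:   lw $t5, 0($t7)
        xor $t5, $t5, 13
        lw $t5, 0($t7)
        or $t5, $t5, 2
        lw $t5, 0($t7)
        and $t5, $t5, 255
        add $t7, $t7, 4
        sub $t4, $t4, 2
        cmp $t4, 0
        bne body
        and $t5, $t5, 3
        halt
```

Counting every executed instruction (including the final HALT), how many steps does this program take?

after li $t5, 11: $t5=11
after li $t4, 10: $t4=10
after li $t7, 0: $t7=0
after lw $t5, 0($t7): $t5=M[0]=22
after xor $t5, $t5, 13: $t5=22^13=27
after lw $t5, 0($t7): $t5=M[0]=22
after or $t5, $t5, 2: $t5=22|2=22
after lw $t5, 0($t7): $t5=M[0]=22
after and $t5, $t5, 255: $t5=22&255=22
after add $t7, $t7, 4: $t7=0+4=4
after sub $t4, $t4, 2: $t4=10-2=8
cmp $t4, 0  (cmp 8,0)
bne body: taken
after lw $t5, 0($t7): $t5=M[4]=17
after xor $t5, $t5, 13: $t5=17^13=28
after lw $t5, 0($t7): $t5=M[4]=17
after or $t5, $t5, 2: $t5=17|2=19
after lw $t5, 0($t7): $t5=M[4]=17
after and $t5, $t5, 255: $t5=17&255=17
after add $t7, $t7, 4: $t7=4+4=8
after sub $t4, $t4, 2: $t4=8-2=6
cmp $t4, 0  (cmp 6,0)
bne body: taken
after lw $t5, 0($t7): $t5=M[8]=26
after xor $t5, $t5, 13: $t5=26^13=23
after lw $t5, 0($t7): $t5=M[8]=26
after or $t5, $t5, 2: $t5=26|2=26
after lw $t5, 0($t7): $t5=M[8]=26
after and $t5, $t5, 255: $t5=26&255=26
after add $t7, $t7, 4: $t7=8+4=12
after sub $t4, $t4, 2: $t4=6-2=4
cmp $t4, 0  (cmp 4,0)
bne body: taken
after lw $t5, 0($t7): $t5=M[12]=16
after xor $t5, $t5, 13: $t5=16^13=29
after lw $t5, 0($t7): $t5=M[12]=16
after or $t5, $t5, 2: $t5=16|2=18
after lw $t5, 0($t7): $t5=M[12]=16
after and $t5, $t5, 255: $t5=16&255=16
after add $t7, $t7, 4: $t7=12+4=16
after sub $t4, $t4, 2: $t4=4-2=2
cmp $t4, 0  (cmp 2,0)
bne body: taken
after lw $t5, 0($t7): $t5=M[16]=30
after xor $t5, $t5, 13: $t5=30^13=19
after lw $t5, 0($t7): $t5=M[16]=30
after or $t5, $t5, 2: $t5=30|2=30
after lw $t5, 0($t7): $t5=M[16]=30
after and $t5, $t5, 255: $t5=30&255=30
after add $t7, $t7, 4: $t7=16+4=20
after sub $t4, $t4, 2: $t4=2-2=0
cmp $t4, 0  (cmp 0,0)
bne body: not taken
after and $t5, $t5, 3: $t5=30&3=2
halt.
Total executed instructions: 55.

55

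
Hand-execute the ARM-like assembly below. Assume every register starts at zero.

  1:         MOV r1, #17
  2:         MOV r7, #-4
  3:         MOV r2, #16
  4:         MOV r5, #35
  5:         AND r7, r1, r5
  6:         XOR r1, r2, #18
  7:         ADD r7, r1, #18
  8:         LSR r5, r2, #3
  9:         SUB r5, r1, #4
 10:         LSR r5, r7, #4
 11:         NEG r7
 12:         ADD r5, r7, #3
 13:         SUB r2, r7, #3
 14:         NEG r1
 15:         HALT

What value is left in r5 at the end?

-17

after MOV r1, #17: r1=17
after MOV r7, #-4: r7=-4
after MOV r2, #16: r2=16
after MOV r5, #35: r5=35
after AND r7, r1, r5: r7=17&35=1
after XOR r1, r2, #18: r1=16^18=2
after ADD r7, r1, #18: r7=2+18=20
after LSR r5, r2, #3: r5=16>>3=2
after SUB r5, r1, #4: r5=2-4=-2
after LSR r5, r7, #4: r5=20>>4=1
after NEG r7: r7=-(20)=-20
after ADD r5, r7, #3: r5=(-20)+3=-17
after SUB r2, r7, #3: r2=(-20)-3=-23
after NEG r1: r1=-(2)=-2
halt.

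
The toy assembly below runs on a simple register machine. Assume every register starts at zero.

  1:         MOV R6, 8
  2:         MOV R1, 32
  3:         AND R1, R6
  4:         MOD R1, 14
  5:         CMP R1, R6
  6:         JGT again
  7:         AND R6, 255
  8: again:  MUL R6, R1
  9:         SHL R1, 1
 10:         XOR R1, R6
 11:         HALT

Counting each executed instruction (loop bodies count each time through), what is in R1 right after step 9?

MOV R6, 8 → R6=8
MOV R1, 32 → R1=32
AND R1, R6 → R1=32&8=0
MOD R1, 14 → R1=0%14=0
CMP R1, R6  (cmp 0,8)
JGT again: not taken
AND R6, 255 → R6=8&255=8
MUL R6, R1 → R6=8*0=0
SHL R1, 1 → R1=0<<1=0
After step 9: R1 = 0.

0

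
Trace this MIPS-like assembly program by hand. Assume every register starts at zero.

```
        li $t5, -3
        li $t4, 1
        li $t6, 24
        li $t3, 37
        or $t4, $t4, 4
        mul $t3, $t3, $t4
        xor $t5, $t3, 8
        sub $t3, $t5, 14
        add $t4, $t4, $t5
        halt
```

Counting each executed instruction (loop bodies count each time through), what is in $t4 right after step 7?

li $t5, -3 → $t5=-3
li $t4, 1 → $t4=1
li $t6, 24 → $t6=24
li $t3, 37 → $t3=37
or $t4, $t4, 4 → $t4=1|4=5
mul $t3, $t3, $t4 → $t3=37*5=185
xor $t5, $t3, 8 → $t5=185^8=177
After step 7: $t4 = 5.

5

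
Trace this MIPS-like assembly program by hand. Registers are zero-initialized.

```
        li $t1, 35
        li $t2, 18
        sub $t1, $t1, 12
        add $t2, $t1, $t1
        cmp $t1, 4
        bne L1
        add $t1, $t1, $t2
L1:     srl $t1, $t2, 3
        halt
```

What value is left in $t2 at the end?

46

after li $t1, 35: $t1=35
after li $t2, 18: $t2=18
after sub $t1, $t1, 12: $t1=35-12=23
after add $t2, $t1, $t1: $t2=23+23=46
cmp $t1, 4  (cmp 23,4)
bne L1: taken
after srl $t1, $t2, 3: $t1=46>>3=5
halt.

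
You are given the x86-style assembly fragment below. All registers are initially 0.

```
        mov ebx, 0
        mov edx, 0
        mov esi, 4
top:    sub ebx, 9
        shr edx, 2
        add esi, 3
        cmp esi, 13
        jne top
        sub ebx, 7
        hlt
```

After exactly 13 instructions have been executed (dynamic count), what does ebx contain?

ebx=0
edx=0
esi=4
ebx=0-9=-9
edx=0>>2=0
esi=4+3=7
cmp esi, 13  (cmp 7,13)
jne top: taken
ebx=(-9)-9=-18
edx=0>>2=0
esi=7+3=10
cmp esi, 13  (cmp 10,13)
jne top: taken
After step 13: ebx = -18.

-18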